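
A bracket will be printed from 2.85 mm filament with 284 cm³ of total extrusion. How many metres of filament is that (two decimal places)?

A = π r² = π × 1.425² = 6.3794 mm².
Length = 284 cm³ / 6.3794 mm² = 284000 / 6.3794 = 44518.29 mm = 44.52 m.

44.52 m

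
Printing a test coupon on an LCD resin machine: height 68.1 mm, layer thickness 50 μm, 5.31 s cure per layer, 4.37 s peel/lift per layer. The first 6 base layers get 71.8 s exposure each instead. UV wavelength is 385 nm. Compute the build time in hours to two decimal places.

3.77 hours

Layer count = ceil(68.1 / 0.05) = 1362.
Base layers = 6 × (71.8 + 4.37), so 457.02 s.
Remaining layers: 1356 × (5.31 + 4.37) → 13126.08 s.
Sum: 457.02 + 13126.08 = 13583.1 s → 3.77 hours.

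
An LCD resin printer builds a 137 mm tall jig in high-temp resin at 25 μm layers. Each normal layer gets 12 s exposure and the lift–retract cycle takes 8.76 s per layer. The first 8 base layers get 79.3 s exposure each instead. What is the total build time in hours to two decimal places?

Layer count = ceil(137 / 0.025) = 5480.
Bottom layers = 8 × (79.3 + 8.76), so 704.48 s.
Remaining layers: 5472 × (12 + 8.76) → 113598.72 s.
Total = 704.48 + 113598.72 = 114303.2 s = 31.75 hours.

31.75 hours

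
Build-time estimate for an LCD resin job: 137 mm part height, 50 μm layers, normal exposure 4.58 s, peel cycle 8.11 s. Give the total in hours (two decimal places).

9.66 hours

Number of layers: 137 / 0.05 → 2740 (rounded up).
Per-layer time = 4.58 + 8.11 = 12.69 s.
Build time: 2740 × 12.69 s = 34770.6 s, i.e. 9.66 hours.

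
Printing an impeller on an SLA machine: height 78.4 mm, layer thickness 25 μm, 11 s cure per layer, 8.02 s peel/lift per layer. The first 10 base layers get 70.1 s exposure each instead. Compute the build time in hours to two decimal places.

16.73 hours

Number of layers: 78.4 / 0.025 → 3136 (rounded up).
Base layers = 10 × (70.1 + 8.02) = 781.2 s.
Remaining layers: 3126 × (11 + 8.02) → 59456.52 s.
Sum: 781.2 + 59456.52 = 60237.72 s → 16.73 hours.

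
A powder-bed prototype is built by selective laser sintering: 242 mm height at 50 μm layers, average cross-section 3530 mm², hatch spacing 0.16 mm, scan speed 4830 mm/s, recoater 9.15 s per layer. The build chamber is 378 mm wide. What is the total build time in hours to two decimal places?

18.44 hours

Layers = ⌈242/0.05⌉ = 4840.
Scan path per layer = 3530 / 0.16 = 22062.5 mm.
Scan time per layer = 22062.5 / 4830 = 4.5678 s.
Layer cycle = 4.5678 + 9.15 = 13.7178 s.
Total: 4840 × 13.7178 s = 66394.152 s → 18.44 hours.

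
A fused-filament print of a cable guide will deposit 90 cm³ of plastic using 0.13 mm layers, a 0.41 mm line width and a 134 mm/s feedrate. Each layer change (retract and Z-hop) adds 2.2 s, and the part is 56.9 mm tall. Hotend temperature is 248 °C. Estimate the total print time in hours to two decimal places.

Extrusion cross-section: 0.13 × 0.41 → 0.0533 mm².
Path length: 90000 mm³ / 0.0533 mm² → 1688555.3 mm.
Extrusion time = 1688555.3 / 134 = 12601.2 s.
Number of layers: 56.9 / 0.13 → 438 (rounded up).
Non-print overhead = 438 × 2.2, so 963.6 s.
Total = 12601.2 + 963.6 = 13564.8 s = 3.77 hours.

3.77 hours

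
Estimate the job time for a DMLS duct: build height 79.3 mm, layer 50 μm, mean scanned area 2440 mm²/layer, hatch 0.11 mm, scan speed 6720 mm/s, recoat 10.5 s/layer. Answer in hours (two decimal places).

6.08 hours

Number of layers: 79.3 / 0.05 → 1586 (rounded up).
Per-layer scan distance = 2440 / 0.11, so 22181.8 mm.
Per-layer scan time = 22181.8 / 6720 = 3.3009 s.
Time per layer = 3.3009 + 10.5, so 13.8009 s.
Total: 1586 × 13.8009 s = 21888.2274 s → 6.08 hours.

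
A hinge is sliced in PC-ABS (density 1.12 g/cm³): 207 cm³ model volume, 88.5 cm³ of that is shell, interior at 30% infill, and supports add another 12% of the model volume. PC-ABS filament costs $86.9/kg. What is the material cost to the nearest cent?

$14.49

Interior volume: 207 − 88.5 → 118.5 cm³.
Infill volume: 0.30 × 118.5 → 35.55 cm³.
Support = 0.12 × 207 = 24.84 cm³.
Total printed volume = 88.5 + 35.55 + 24.84 = 148.89 cm³.
Mass = 148.89 × 1.12 = 166.7568 g.
At $86.9/kg: 166.7568/1000 × 86.9 = $14.49.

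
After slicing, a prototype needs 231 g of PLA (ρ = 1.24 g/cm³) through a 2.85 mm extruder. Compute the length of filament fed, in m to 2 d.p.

Volume = 231 g / 1.24 g·cm⁻³ = 186.2903 cm³ = 186290.3 mm³.
A = π r² = π × 1.425² = 6.3794 mm².
Length = 186290.3 / 6.3794 = 29201.85 mm = 29.20 m.

29.20 m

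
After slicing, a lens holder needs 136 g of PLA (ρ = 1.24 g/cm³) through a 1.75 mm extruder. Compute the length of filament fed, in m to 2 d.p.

Extruded volume: 136/1.24 = 109.6774 cm³ (109677.4 mm³).
A = π r² = π × 0.875² = 2.4053 mm².
L = V/A = 109677.4/2.4053 = 45598.22 mm → 45.60 m.

45.60 m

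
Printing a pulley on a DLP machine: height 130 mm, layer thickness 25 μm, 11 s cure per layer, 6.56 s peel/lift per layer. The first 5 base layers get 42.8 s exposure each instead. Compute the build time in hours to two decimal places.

Layer count = ceil(130 / 0.025) = 5200.
Bottom layers = 5 × (42.8 + 6.56), so 246.8 s.
Normal layers = 5195 × (11 + 6.56), so 91224.2 s.
Sum: 246.8 + 91224.2 = 91471 s → 25.41 hours.

25.41 hours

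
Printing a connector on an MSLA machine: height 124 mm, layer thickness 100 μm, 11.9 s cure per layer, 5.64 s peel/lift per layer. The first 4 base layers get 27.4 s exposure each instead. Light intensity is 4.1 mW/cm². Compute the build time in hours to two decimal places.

Layers = ⌈124/0.1⌉ = 1240.
Burn-in layers = 4 × (27.4 + 5.64) = 132.16 s.
Remaining layers: 1236 × (11.9 + 5.64) → 21679.44 s.
Sum: 132.16 + 21679.44 = 21811.6 s → 6.06 hours.

6.06 hours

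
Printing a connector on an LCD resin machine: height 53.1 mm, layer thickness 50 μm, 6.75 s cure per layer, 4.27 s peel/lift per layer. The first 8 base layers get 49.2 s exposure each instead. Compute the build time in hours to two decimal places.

3.35 hours

Number of layers: 53.1 / 0.05 → 1062 (rounded up).
Burn-in layers: 8 × (49.2 + 4.27) → 427.76 s.
Regular layers = 1054 × (6.75 + 4.27), so 11615.08 s.
Sum: 427.76 + 11615.08 = 12042.84 s → 3.35 hours.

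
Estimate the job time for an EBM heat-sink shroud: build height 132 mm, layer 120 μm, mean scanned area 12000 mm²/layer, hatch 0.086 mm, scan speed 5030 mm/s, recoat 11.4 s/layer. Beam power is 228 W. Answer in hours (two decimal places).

Number of layers: 132 / 0.12 → 1100 (rounded up).
Scan path per layer: 12000 / 0.086 → 139534.9 mm.
Per-layer scan time: 139534.9 / 5030 → 27.7405 s.
Layer cycle = 27.7405 + 11.4, so 39.1405 s.
Total: 1100 × 39.1405 s = 43054.55 s → 11.96 hours.

11.96 hours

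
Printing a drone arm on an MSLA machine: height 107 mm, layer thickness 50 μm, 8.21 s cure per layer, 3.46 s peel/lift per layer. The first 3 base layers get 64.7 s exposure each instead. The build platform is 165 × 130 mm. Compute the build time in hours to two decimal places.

Layers = ⌈107/0.05⌉ = 2140.
Base layers: 3 × (64.7 + 3.46) → 204.48 s.
Remaining layers = 2137 × (8.21 + 3.46), so 24938.79 s.
Sum: 204.48 + 24938.79 = 25143.27 s → 6.98 hours.

6.98 hours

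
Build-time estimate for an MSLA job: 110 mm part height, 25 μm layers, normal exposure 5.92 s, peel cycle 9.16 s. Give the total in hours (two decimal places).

Number of layers: 110 / 0.025 → 4400 (rounded up).
Each layer takes: 5.92 + 9.16 → 15.08 s.
Total = 4400 × 15.08 = 66352 s = 18.43 hours.

18.43 hours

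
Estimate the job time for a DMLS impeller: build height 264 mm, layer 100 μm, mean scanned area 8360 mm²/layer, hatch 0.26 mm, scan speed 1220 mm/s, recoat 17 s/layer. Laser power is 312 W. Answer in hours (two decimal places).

Number of layers: 264 / 0.1 → 2640 (rounded up).
Per-layer scan distance = 8360 / 0.26, so 32153.8 mm.
Per-layer scan time = 32153.8 / 1220 = 26.3556 s.
Layer cycle = 26.3556 + 17, so 43.3556 s.
2640 layers × 43.3556 s/layer = 114458.784 s, i.e. 31.79 hours.

31.79 hours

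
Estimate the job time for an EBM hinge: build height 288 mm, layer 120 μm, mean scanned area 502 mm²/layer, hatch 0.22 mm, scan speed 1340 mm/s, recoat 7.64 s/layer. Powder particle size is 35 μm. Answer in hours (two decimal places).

6.23 hours

Number of layers: 288 / 0.12 → 2400 (rounded up).
Scan path per layer: 502 / 0.22 → 2281.8 mm.
Per-layer scan time = 2281.8 / 1340, so 1.7028 s.
Per-layer time = 1.7028 + 7.64, so 9.3428 s.
Build time = 2400 × 9.3428 = 22422.72 s = 6.23 hours.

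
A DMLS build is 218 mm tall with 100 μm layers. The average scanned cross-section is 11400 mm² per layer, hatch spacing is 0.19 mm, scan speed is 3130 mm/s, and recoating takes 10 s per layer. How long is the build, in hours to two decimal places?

Layer count = ceil(218 / 0.1) = 2180.
Hatch length per layer = 11400 / 0.19, so 60000 mm.
Per-layer scan time = 60000 / 3130 = 19.1693 s.
Per-layer time = 19.1693 + 10 = 29.1693 s.
2180 layers × 29.1693 s/layer = 63589.074 s, i.e. 17.66 hours.

17.66 hours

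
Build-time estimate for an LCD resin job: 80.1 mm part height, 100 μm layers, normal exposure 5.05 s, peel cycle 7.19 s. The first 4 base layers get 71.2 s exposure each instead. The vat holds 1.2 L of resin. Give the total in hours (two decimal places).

Layer count = ceil(80.1 / 0.1) = 801.
Base layers = 4 × (71.2 + 7.19), so 313.56 s.
Normal layers = 797 × (5.05 + 7.19) = 9755.28 s.
Total = 313.56 + 9755.28 = 10068.84 s = 2.80 hours.

2.80 hours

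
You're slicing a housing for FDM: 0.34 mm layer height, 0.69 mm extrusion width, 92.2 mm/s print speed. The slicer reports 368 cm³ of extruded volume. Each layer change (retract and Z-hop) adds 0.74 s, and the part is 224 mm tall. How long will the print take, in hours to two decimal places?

Bead cross-section = 0.34 × 0.69, so 0.2346 mm².
Total extruded path = 368000/0.2346 = 1568627.5 mm.
Time extruding = 1568627.5 / 92.2, so 17013.3 s.
Layer count = ceil(224 / 0.34) = 659.
Layer-change overhead = 659 × 0.74 = 487.66 s.
Total = 17013.3 + 487.66 = 17500.96 s = 4.86 hours.

4.86 hours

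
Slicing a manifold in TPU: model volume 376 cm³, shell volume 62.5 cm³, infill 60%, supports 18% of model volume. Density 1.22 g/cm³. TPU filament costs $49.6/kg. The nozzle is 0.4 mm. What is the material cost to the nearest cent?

$19.26

Interior volume: 376 − 62.5 → 313.5 cm³.
Deposited infill = 0.60 × 313.5, so 188.1 cm³.
Support: 0.18 × 376 → 67.68 cm³.
Deposited volume = 62.5 + 188.1 + 67.68, so 318.28 cm³.
Mass = 318.28 × 1.22, so 388.3016 g.
At $49.6/kg: 388.3016/1000 × 49.6 = $19.26.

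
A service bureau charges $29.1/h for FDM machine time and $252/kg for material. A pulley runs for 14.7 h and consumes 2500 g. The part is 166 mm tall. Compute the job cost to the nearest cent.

$1057.77

Machine-time cost = 29.1 × 14.7, so $427.77.
Material cost: 252 × 2500/1000 → $630.00.
Total = 427.77 + 630.00 = $1057.77.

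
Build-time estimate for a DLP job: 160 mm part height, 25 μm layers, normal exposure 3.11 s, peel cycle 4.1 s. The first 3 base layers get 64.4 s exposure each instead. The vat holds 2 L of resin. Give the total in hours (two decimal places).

12.87 hours

Number of layers: 160 / 0.025 → 6400 (rounded up).
Bottom layers: 3 × (64.4 + 4.1) → 205.5 s.
Remaining layers = 6397 × (3.11 + 4.1) = 46122.37 s.
Sum: 205.5 + 46122.37 = 46327.87 s → 12.87 hours.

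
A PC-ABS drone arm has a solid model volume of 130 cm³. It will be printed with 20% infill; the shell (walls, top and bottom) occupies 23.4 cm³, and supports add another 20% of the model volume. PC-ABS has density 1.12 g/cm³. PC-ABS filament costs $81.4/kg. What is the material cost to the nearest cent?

Infill region = 130 − 23.4, so 106.6 cm³.
Infill volume: 0.20 × 106.6 → 21.32 cm³.
Support = 0.20 × 130, so 26 cm³.
Total extruded: 23.4 + 21.32 + 26 → 70.72 cm³.
Mass: 70.72 × 1.12 → 79.2064 g.
Cost = 79.2064 g / 1000 × $81.4/kg = $6.45.

$6.45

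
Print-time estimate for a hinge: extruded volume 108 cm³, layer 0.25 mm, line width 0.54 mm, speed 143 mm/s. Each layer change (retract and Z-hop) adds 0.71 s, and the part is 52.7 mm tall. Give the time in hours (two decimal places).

1.60 hours

Extrusion cross-section = 0.25 × 0.54 = 0.135 mm².
Toolpath length = 108 cm³ / 0.135 mm² = 108000 / 0.135 = 800000 mm.
Time extruding = 800000 / 143 = 5594.4 s.
Layer count = ceil(52.7 / 0.25) = 211.
Layer-change overhead = 211 × 0.71, so 149.81 s.
Altogether 5594.4 + 149.81 = 5744.21 s, i.e. 1.60 hours.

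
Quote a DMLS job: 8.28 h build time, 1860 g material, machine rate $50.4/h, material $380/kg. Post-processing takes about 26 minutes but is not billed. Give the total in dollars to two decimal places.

$1124.11

Time charge = 50.4 × 8.28 = $417.312.
Feedstock cost = 380 × 1860/1000 = $706.80.
Total = 417.312 + 706.80 = 1124.112 ≈ $1124.11.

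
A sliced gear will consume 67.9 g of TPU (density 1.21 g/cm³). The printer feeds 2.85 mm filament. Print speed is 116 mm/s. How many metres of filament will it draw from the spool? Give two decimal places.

Extruded volume: 67.9/1.21 = 56.1157 cm³ (56115.7 mm³).
Filament cross-section = π × (2.85/2)² = 6.3794 mm².
L = V/A = 56115.7/6.3794 = 8796.39 mm → 8.80 m.

8.80 m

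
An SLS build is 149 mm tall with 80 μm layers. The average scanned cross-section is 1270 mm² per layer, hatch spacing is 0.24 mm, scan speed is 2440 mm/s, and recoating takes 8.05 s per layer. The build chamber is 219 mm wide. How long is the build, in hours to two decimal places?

Number of layers: 149 / 0.08 → 1863 (rounded up).
Per-layer scan distance: 1270 / 0.24 → 5291.7 mm.
Laser time per layer = 5291.7 / 2440, so 2.1687 s.
Layer cycle = 2.1687 + 8.05 = 10.2187 s.
Build time = 1863 × 10.2187 = 19037.4381 s = 5.29 hours.

5.29 hours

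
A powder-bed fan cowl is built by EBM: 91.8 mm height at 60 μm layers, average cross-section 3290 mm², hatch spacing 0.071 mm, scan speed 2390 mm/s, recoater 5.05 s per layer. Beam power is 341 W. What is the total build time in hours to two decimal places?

10.39 hours

Layer count = ceil(91.8 / 0.06) = 1530.
Per-layer scan distance = 3290 / 0.071 = 46338 mm.
Per-layer scan time = 46338 / 2390, so 19.3883 s.
Layer cycle: 19.3883 + 5.05 → 24.4383 s.
Total: 1530 × 24.4383 s = 37390.599 s → 10.39 hours.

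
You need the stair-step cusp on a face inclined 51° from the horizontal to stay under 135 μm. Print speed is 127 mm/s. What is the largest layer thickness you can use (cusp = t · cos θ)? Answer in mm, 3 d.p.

t = h_c / cos θ = 0.135 / 0.6293 = 0.215 mm.

0.215 mm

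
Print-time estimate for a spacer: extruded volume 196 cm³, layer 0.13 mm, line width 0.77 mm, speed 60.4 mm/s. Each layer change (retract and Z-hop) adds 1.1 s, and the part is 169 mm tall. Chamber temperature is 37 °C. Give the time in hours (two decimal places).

Line area: 0.13 × 0.77 → 0.1001 mm².
Path length: 196000 mm³ / 0.1001 mm² → 1958042 mm.
Time extruding: 1958042 / 60.4 → 32417.9 s.
Number of layers: 169 / 0.13 → 1300 (rounded up).
Z-hop total = 1300 × 1.1 = 1430 s.
Total = 32417.9 + 1430 = 33847.9 s = 9.40 hours.

9.40 hours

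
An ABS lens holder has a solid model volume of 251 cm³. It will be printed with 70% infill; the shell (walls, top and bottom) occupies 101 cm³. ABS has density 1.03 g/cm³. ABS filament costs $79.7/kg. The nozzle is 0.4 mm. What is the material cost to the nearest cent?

Volume inside the shell = 251 − 101 = 150 cm³.
Infill volume = 0.70 × 150 = 105 cm³.
Total printed volume: 101 + 105 → 206 cm³.
Mass: 206 × 1.03 → 212.18 g.
At $79.7/kg: 212.18/1000 × 79.7 = $16.91.

$16.91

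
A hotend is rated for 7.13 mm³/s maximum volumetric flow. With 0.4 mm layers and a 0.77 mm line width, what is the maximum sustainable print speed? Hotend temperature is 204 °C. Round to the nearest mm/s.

Bead cross-section = 0.4 × 0.77 = 0.308 mm².
Max speed = 7.13 / 0.308 = 23.15 ≈ 23 mm/s.

23 mm/s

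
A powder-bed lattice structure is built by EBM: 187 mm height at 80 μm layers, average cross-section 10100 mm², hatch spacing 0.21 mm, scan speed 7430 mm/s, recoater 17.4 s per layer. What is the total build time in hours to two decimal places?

Number of layers: 187 / 0.08 → 2338 (rounded up).
Hatch length per layer = 10100 / 0.21 = 48095.2 mm.
Per-layer scan time = 48095.2 / 7430 = 6.4731 s.
Per-layer time: 6.4731 + 17.4 → 23.8731 s.
Total: 2338 × 23.8731 s = 55815.3078 s → 15.50 hours.

15.50 hours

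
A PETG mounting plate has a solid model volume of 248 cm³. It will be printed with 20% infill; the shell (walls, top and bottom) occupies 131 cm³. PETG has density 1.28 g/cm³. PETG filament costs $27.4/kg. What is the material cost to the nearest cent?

$5.42

Volume inside the shell = 248 − 131, so 117 cm³.
Deposited infill = 0.20 × 117, so 23.4 cm³.
Total printed volume = 131 + 23.4 = 154.4 cm³.
Mass = 154.4 × 1.28 = 197.632 g.
Cost = 197.632 g / 1000 × $27.4/kg = $5.42.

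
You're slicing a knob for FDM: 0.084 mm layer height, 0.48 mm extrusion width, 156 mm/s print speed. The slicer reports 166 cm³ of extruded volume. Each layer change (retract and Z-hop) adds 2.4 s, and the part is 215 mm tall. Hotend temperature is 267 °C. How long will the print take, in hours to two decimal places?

9.04 hours

Bead cross-section = 0.084 × 0.48 = 0.04032 mm².
Toolpath length = 166 cm³ / 0.04032 mm² = 166000 / 0.04032 = 4117063.5 mm.
Time extruding = 4117063.5 / 156, so 26391.4 s.
Number of layers: 215 / 0.084 → 2560 (rounded up).
Non-print overhead: 2560 × 2.4 → 6144 s.
Altogether 26391.4 + 6144 = 32535.4 s, i.e. 9.04 hours.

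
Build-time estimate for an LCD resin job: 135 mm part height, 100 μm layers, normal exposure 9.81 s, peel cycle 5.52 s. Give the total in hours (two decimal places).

Number of layers: 135 / 0.1 → 1350 (rounded up).
Cycle time: 9.81 + 5.52 → 15.33 s.
Total = 1350 × 15.33 = 20695.5 s = 5.75 hours.

5.75 hours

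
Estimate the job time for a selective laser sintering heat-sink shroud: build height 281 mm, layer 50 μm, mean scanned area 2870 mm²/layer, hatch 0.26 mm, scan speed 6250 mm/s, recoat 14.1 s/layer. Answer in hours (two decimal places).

24.77 hours

Number of layers: 281 / 0.05 → 5620 (rounded up).
Hatch length per layer = 2870 / 0.26 = 11038.5 mm.
Scan time per layer = 11038.5 / 6250, so 1.7662 s.
Time per layer: 1.7662 + 14.1 → 15.8662 s.
5620 layers × 15.8662 s/layer = 89168.044 s, i.e. 24.77 hours.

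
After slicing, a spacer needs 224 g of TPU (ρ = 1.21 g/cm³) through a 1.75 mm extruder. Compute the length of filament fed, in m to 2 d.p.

76.97 m

Extruded volume: 224/1.21 = 185.124 cm³ (185124 mm³).
Cross-section of 1.75 mm filament: π·(1.75/2)² = 2.4053 mm².
L = V/A = 185124/2.4053 = 76965.04 mm → 76.97 m.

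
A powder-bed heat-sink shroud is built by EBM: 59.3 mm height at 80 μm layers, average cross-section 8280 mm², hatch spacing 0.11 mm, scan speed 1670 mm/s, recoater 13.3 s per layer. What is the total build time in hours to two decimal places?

12.03 hours

Layers = ⌈59.3/0.08⌉ = 742.
Hatch length per layer: 8280 / 0.11 → 75272.7 mm.
Beam time per layer = 75272.7 / 1670 = 45.0735 s.
Time per layer = 45.0735 + 13.3 = 58.3735 s.
Total: 742 × 58.3735 s = 43313.137 s → 12.03 hours.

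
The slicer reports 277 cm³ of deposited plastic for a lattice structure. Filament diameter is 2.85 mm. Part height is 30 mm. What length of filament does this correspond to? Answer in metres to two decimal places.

A = π r² = π × 1.425² = 6.3794 mm².
L = 277000 mm³ / 6.3794 mm² = 43421.01 mm, i.e. 43.42 m.

43.42 m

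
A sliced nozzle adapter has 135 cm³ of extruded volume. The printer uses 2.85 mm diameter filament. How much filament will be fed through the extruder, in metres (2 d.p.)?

Cross-section of 2.85 mm filament: π·(2.85/2)² = 6.3794 mm².
Length = 135 cm³ / 6.3794 mm² = 135000 / 6.3794 = 21161.86 mm = 21.16 m.

21.16 m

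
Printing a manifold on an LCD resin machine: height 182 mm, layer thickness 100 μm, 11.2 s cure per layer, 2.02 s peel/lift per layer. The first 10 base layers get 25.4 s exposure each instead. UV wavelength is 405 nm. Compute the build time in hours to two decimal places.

Layers = ⌈182/0.1⌉ = 1820.
Base layers = 10 × (25.4 + 2.02), so 274.2 s.
Regular layers = 1810 × (11.2 + 2.02), so 23928.2 s.
Sum: 274.2 + 23928.2 = 24202.4 s → 6.72 hours.

6.72 hours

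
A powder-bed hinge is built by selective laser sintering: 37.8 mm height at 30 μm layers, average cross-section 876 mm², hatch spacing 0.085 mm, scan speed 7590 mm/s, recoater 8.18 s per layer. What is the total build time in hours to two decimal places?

3.34 hours

Number of layers: 37.8 / 0.03 → 1260 (rounded up).
Hatch length per layer: 876 / 0.085 → 10305.9 mm.
Scan time per layer = 10305.9 / 7590 = 1.3578 s.
Layer cycle = 1.3578 + 8.18 = 9.5378 s.
1260 layers × 9.5378 s/layer = 12017.628 s, i.e. 3.34 hours.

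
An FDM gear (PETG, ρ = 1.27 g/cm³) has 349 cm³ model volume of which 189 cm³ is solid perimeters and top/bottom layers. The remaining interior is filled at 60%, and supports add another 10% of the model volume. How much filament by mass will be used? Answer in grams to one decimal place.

406.3 g

Interior volume = 349 − 189 = 160 cm³.
Infill deposited = 0.60 × 160, so 96 cm³.
Support = 0.10 × 349 = 34.9 cm³.
Deposited volume = 189 + 96 + 34.9, so 319.9 cm³.
Mass = 319.9 × 1.27, so 406.273 g.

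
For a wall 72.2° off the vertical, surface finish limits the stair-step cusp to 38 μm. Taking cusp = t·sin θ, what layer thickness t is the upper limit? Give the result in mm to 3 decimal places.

0.040 mm

t = h_c / sin θ = 0.038 / 0.9521 = 0.040 mm.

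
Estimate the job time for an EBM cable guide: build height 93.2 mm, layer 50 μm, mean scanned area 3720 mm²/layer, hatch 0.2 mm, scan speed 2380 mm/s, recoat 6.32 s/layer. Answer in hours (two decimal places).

7.32 hours

Layer count = ceil(93.2 / 0.05) = 1864.
Hatch length per layer: 3720 / 0.2 → 18600 mm.
Per-layer scan time: 18600 / 2380 → 7.8151 s.
Per-layer time = 7.8151 + 6.32 = 14.1351 s.
Total: 1864 × 14.1351 s = 26347.8264 s → 7.32 hours.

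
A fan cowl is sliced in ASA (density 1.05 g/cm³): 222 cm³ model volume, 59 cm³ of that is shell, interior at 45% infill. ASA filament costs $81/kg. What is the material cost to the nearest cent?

$11.26

Infill region = 222 − 59, so 163 cm³.
Deposited infill: 0.45 × 163 → 73.35 cm³.
Total extruded: 59 + 73.35 → 132.35 cm³.
Mass = 132.35 × 1.05, so 138.9675 g.
At $81/kg: 138.9675/1000 × 81 = $11.26.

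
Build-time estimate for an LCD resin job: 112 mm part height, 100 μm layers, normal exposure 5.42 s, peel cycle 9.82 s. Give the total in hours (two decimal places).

Number of layers: 112 / 0.1 → 1120 (rounded up).
Each layer takes = 5.42 + 9.82 = 15.24 s.
Total = 1120 × 15.24 = 17068.8 s = 4.74 hours.

4.74 hours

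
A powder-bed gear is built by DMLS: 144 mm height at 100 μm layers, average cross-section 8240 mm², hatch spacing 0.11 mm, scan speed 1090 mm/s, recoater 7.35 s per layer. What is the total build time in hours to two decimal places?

30.43 hours

Layers = ⌈144/0.1⌉ = 1440.
Scan path per layer = 8240 / 0.11, so 74909.1 mm.
Scan time per layer = 74909.1 / 1090, so 68.7239 s.
Per-layer time: 68.7239 + 7.35 → 76.0739 s.
1440 layers × 76.0739 s/layer = 109546.416 s, i.e. 30.43 hours.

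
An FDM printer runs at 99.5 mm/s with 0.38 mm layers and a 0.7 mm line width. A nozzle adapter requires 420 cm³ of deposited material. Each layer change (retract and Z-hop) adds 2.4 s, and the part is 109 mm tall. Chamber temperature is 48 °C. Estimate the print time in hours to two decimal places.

Bead cross-section = 0.38 × 0.7 = 0.266 mm².
Total extruded path = 420000/0.266 = 1578947.4 mm.
Print-move time = 1578947.4 / 99.5, so 15868.8 s.
Layer count = ceil(109 / 0.38) = 287.
Non-print overhead = 287 × 2.4 = 688.8 s.
Altogether 15868.8 + 688.8 = 16557.6 s, i.e. 4.60 hours.

4.60 hours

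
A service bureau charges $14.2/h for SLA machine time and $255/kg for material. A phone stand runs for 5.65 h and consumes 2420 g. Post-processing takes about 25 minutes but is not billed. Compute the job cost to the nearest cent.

$697.33

Machine cost: 14.2 × 5.65 → $80.23.
Material cost: 255 × 2420/1000 → $617.10.
Job cost: 80.23 + 617.10 = $697.33.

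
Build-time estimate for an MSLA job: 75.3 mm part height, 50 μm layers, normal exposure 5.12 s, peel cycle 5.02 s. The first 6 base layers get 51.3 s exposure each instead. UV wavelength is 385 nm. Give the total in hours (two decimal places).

4.32 hours

Number of layers: 75.3 / 0.05 → 1506 (rounded up).
Bottom layers = 6 × (51.3 + 5.02), so 337.92 s.
Regular layers = 1500 × (5.12 + 5.02), so 15210 s.
Sum: 337.92 + 15210 = 15547.92 s → 4.32 hours.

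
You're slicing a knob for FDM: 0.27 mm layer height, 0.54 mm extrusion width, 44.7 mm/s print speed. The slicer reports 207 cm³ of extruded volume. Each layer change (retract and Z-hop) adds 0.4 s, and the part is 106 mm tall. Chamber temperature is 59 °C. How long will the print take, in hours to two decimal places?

8.87 hours

Extrusion cross-section: 0.27 × 0.54 → 0.1458 mm².
Path length: 207000 mm³ / 0.1458 mm² → 1419753.1 mm.
Extrusion time: 1419753.1 / 44.7 → 31761.8 s.
Layer count = ceil(106 / 0.27) = 393.
Z-hop total: 393 × 0.4 → 157.2 s.
Total = 31761.8 + 157.2 = 31919 s = 8.87 hours.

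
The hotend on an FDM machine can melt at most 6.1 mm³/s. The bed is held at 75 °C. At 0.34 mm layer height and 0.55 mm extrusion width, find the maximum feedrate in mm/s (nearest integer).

A: 0.34 × 0.55 → 0.187 mm².
v_max = Q/A = 6.1/0.187 = 32.62 mm/s → 33 mm/s.

33 mm/s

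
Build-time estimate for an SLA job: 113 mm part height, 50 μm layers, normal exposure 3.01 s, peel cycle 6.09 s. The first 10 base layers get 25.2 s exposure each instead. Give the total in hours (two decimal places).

Layer count = ceil(113 / 0.05) = 2260.
Burn-in layers: 10 × (25.2 + 6.09) → 312.9 s.
Remaining layers: 2250 × (3.01 + 6.09) → 20475 s.
Total = 312.9 + 20475 = 20787.9 s = 5.77 hours.

5.77 hours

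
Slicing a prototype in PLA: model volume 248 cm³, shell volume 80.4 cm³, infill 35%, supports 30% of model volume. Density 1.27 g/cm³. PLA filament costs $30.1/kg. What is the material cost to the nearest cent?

$8.16

Interior volume = 248 − 80.4, so 167.6 cm³.
Infill volume = 0.35 × 167.6 = 58.66 cm³.
Support: 0.30 × 248 → 74.4 cm³.
Total printed volume = 80.4 + 58.66 + 74.4, so 213.46 cm³.
Mass: 213.46 × 1.27 → 271.0942 g.
At $30.1/kg: 271.0942/1000 × 30.1 = $8.16.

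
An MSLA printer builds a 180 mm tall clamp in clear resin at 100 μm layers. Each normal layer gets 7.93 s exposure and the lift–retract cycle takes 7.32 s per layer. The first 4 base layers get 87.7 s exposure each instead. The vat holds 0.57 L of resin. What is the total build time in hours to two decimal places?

Number of layers: 180 / 0.1 → 1800 (rounded up).
Bottom layers: 4 × (87.7 + 7.32) → 380.08 s.
Regular layers = 1796 × (7.93 + 7.32), so 27389 s.
Sum: 380.08 + 27389 = 27769.08 s → 7.71 hours.

7.71 hours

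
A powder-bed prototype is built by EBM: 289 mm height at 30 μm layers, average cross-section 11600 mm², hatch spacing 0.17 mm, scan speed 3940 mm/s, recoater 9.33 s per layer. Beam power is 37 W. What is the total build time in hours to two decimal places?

Number of layers: 289 / 0.03 → 9634 (rounded up).
Hatch length per layer = 11600 / 0.17 = 68235.3 mm.
Per-layer scan time = 68235.3 / 3940 = 17.3186 s.
Time per layer = 17.3186 + 9.33 = 26.6486 s.
Build time = 9634 × 26.6486 = 256732.6124 s = 71.31 hours.

71.31 hours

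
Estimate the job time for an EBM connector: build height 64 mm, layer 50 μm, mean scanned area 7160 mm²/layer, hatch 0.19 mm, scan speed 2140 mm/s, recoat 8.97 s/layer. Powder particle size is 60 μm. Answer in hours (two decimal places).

Number of layers: 64 / 0.05 → 1280 (rounded up).
Hatch length per layer: 7160 / 0.19 → 37684.2 mm.
Per-layer scan time = 37684.2 / 2140, so 17.6094 s.
Layer cycle = 17.6094 + 8.97, so 26.5794 s.
1280 layers × 26.5794 s/layer = 34021.632 s, i.e. 9.45 hours.

9.45 hours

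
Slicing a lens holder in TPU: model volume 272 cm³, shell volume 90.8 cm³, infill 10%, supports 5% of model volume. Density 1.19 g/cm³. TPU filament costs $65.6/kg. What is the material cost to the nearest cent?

$9.56

Interior volume: 272 − 90.8 → 181.2 cm³.
Infill volume = 0.10 × 181.2, so 18.12 cm³.
Support: 0.05 × 272 → 13.6 cm³.
Total extruded = 90.8 + 18.12 + 13.6 = 122.52 cm³.
Mass: 122.52 × 1.19 → 145.7988 g.
At $65.6/kg: 145.7988/1000 × 65.6 = $9.56.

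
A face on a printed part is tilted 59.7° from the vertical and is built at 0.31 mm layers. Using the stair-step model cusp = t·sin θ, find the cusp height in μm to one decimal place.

267.7 μm

sin(59.7°) = 0.8634, so cusp = 0.31 × 0.8634 = 0.267654 mm → 267.7 μm.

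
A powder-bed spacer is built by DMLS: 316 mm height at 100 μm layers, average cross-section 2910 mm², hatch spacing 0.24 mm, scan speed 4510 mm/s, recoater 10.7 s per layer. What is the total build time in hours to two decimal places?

Layers = ⌈316/0.1⌉ = 3160.
Scan path per layer: 2910 / 0.24 → 12125 mm.
Laser time per layer = 12125 / 4510 = 2.6885 s.
Layer cycle = 2.6885 + 10.7, so 13.3885 s.
3160 layers × 13.3885 s/layer = 42307.66 s, i.e. 11.75 hours.

11.75 hours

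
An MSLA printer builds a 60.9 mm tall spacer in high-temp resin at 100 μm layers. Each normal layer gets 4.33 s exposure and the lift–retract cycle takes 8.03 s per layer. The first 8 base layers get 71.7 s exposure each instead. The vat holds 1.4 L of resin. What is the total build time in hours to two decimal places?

2.24 hours

Number of layers: 60.9 / 0.1 → 609 (rounded up).
Bottom layers: 8 × (71.7 + 8.03) → 637.84 s.
Normal layers = 601 × (4.33 + 8.03), so 7428.36 s.
Total = 637.84 + 7428.36 = 8066.2 s = 2.24 hours.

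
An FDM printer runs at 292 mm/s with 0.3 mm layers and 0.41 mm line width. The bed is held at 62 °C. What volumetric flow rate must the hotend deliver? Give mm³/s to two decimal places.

Extrusion cross-section = 0.3 × 0.41 = 0.123 mm².
Volumetric flow = 292 × 0.123 = 35.92 mm³/s.

35.92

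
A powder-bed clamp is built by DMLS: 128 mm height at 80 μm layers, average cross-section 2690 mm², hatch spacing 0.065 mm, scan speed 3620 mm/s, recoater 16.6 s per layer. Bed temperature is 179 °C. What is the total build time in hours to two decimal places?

Layers = ⌈128/0.08⌉ = 1600.
Per-layer scan distance = 2690 / 0.065, so 41384.6 mm.
Laser time per layer = 41384.6 / 3620 = 11.4322 s.
Time per layer = 11.4322 + 16.6 = 28.0322 s.
Total: 1600 × 28.0322 s = 44851.52 s → 12.46 hours.

12.46 hours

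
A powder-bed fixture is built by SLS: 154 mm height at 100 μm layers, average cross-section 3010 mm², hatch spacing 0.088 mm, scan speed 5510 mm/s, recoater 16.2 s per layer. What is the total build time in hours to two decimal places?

Number of layers: 154 / 0.1 → 1540 (rounded up).
Per-layer scan distance = 3010 / 0.088 = 34204.5 mm.
Scan time per layer = 34204.5 / 5510, so 6.2077 s.
Layer cycle = 6.2077 + 16.2 = 22.4077 s.
Build time = 1540 × 22.4077 = 34507.858 s = 9.59 hours.

9.59 hours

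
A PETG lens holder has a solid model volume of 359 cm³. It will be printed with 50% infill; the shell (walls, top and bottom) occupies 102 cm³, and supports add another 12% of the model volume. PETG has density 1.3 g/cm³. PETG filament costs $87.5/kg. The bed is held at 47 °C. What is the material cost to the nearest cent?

Interior volume = 359 − 102, so 257 cm³.
Infill deposited = 0.50 × 257, so 128.5 cm³.
Support: 0.12 × 359 → 43.08 cm³.
Deposited volume: 102 + 128.5 + 43.08 → 273.58 cm³.
Mass = 273.58 × 1.3 = 355.654 g.
Cost = 355.654 g / 1000 × $87.5/kg = $31.12.

$31.12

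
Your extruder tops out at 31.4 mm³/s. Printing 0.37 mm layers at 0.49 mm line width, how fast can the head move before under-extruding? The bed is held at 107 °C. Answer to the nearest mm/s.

A = 0.37 × 0.49 = 0.1813 mm².
v_max = Q/A = 31.4/0.1813 = 173.19 mm/s → 173 mm/s.

173 mm/s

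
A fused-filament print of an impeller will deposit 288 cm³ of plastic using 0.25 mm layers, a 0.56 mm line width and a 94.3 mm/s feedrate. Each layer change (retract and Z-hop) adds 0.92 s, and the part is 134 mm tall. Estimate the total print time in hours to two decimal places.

6.20 hours

Extrusion cross-section = 0.25 × 0.56, so 0.14 mm².
Path length: 288000 mm³ / 0.14 mm² → 2057142.9 mm.
Print-move time = 2057142.9 / 94.3 = 21814.9 s.
Layers = ⌈134/0.25⌉ = 536.
Non-print overhead = 536 × 0.92, so 493.12 s.
Altogether 21814.9 + 493.12 = 22308.02 s, i.e. 6.20 hours.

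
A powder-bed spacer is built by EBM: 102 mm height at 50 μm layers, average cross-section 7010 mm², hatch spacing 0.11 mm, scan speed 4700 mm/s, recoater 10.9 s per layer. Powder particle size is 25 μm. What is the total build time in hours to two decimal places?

13.86 hours

Number of layers: 102 / 0.05 → 2040 (rounded up).
Scan path per layer = 7010 / 0.11, so 63727.3 mm.
Scan time per layer = 63727.3 / 4700 = 13.559 s.
Time per layer = 13.559 + 10.9 = 24.459 s.
2040 layers × 24.459 s/layer = 49896.36 s, i.e. 13.86 hours.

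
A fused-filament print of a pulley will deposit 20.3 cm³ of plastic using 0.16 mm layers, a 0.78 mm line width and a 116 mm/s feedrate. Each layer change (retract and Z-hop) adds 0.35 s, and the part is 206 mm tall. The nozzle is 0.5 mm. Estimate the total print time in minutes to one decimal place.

Bead cross-section = 0.16 × 0.78 = 0.1248 mm².
Toolpath length = 20.3 cm³ / 0.1248 mm² = 20300 / 0.1248 = 162660.3 mm.
Time extruding: 162660.3 / 116 → 1402.2 s.
Layer count = ceil(206 / 0.16) = 1288.
Non-print overhead = 1288 × 0.35, so 450.8 s.
Total = 1402.2 + 450.8 = 1853 s = 30.9 minutes.

30.9 minutes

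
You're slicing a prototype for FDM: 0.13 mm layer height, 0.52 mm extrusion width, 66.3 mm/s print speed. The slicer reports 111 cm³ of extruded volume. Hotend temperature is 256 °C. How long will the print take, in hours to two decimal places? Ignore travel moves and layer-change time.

Bead cross-section: 0.13 × 0.52 → 0.0676 mm².
Toolpath length = 111 cm³ / 0.0676 mm² = 111000 / 0.0676 = 1642011.8 mm.
Time extruding: 1642011.8 / 66.3 → 24766.4 s.
In the requested units: 24766.4 s = 6.88 hours.

6.88 hours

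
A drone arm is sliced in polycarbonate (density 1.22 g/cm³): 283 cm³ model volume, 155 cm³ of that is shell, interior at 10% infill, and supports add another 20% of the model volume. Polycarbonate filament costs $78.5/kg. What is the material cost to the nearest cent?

Volume inside the shell = 283 − 155 = 128 cm³.
Infill deposited = 0.10 × 128, so 12.8 cm³.
Support: 0.20 × 283 → 56.6 cm³.
Total extruded = 155 + 12.8 + 56.6 = 224.4 cm³.
Mass = 224.4 × 1.22 = 273.768 g.
At $78.5/kg: 273.768/1000 × 78.5 = $21.49.

$21.49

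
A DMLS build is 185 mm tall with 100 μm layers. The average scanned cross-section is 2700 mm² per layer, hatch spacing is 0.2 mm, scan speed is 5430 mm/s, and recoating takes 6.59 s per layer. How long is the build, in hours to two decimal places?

4.66 hours

Layer count = ceil(185 / 0.1) = 1850.
Per-layer scan distance = 2700 / 0.2 = 13500 mm.
Laser time per layer = 13500 / 5430 = 2.4862 s.
Per-layer time = 2.4862 + 6.59 = 9.0762 s.
Build time = 1850 × 9.0762 = 16790.97 s = 4.66 hours.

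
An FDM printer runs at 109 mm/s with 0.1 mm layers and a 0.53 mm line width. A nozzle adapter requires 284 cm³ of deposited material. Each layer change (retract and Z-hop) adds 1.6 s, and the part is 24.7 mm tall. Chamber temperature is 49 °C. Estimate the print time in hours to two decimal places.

13.77 hours

Bead cross-section: 0.1 × 0.53 → 0.053 mm².
Total extruded path = 284000/0.053 = 5358490.6 mm.
Print-move time = 5358490.6 / 109 = 49160.5 s.
Number of layers: 24.7 / 0.1 → 247 (rounded up).
Layer-change overhead: 247 × 1.6 → 395.2 s.
Total = 49160.5 + 395.2 = 49555.7 s = 13.77 hours.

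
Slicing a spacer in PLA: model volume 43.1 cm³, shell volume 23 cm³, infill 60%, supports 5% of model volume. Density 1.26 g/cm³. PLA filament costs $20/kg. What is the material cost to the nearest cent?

$0.94

Infill region: 43.1 − 23 → 20.1 cm³.
Infill volume = 0.60 × 20.1 = 12.06 cm³.
Support: 0.05 × 43.1 → 2.155 cm³.
Total printed volume = 23 + 12.06 + 2.155, so 37.215 cm³.
Mass = 37.215 × 1.26, so 46.8909 g.
Cost = 46.8909 g / 1000 × $20/kg = $0.94.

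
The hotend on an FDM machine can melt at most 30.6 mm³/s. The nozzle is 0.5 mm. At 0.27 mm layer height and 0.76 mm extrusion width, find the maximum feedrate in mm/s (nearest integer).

Bead cross-section: 0.27 × 0.76 → 0.2052 mm².
Max speed = 30.6 / 0.2052 = 149.12 ≈ 149 mm/s.

149 mm/s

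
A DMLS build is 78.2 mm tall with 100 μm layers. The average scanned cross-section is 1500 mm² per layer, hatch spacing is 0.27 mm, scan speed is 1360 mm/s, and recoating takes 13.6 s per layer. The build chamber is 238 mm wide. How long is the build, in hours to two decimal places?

3.84 hours

Number of layers: 78.2 / 0.1 → 782 (rounded up).
Per-layer scan distance = 1500 / 0.27, so 5555.6 mm.
Scan time per layer = 5555.6 / 1360 = 4.085 s.
Per-layer time = 4.085 + 13.6, so 17.685 s.
Total: 782 × 17.685 s = 13829.67 s → 3.84 hours.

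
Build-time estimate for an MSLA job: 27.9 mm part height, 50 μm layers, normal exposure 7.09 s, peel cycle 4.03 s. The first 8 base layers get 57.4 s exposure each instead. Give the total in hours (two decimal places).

1.84 hours

Layers = ⌈27.9/0.05⌉ = 558.
Bottom layers: 8 × (57.4 + 4.03) → 491.44 s.
Normal layers: 550 × (7.09 + 4.03) → 6116 s.
Sum: 491.44 + 6116 = 6607.44 s → 1.84 hours.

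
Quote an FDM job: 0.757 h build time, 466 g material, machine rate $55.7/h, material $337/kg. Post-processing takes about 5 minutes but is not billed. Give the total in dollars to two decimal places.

Time charge = 55.7 × 0.757 = $42.1649.
Material cost: 337 × 466/1000 → $157.042.
Total = 42.1649 + 157.042 = 199.2069 ≈ $199.21.

$199.21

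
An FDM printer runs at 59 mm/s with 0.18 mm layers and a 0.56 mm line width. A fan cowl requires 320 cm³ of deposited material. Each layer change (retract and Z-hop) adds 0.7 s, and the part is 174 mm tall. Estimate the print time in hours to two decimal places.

Line area = 0.18 × 0.56, so 0.1008 mm².
Total extruded path = 320000/0.1008 = 3174603.2 mm.
Extrusion time: 3174603.2 / 59 → 53806.8 s.
Layer count = ceil(174 / 0.18) = 967.
Z-hop total: 967 × 0.7 → 676.9 s.
Total = 53806.8 + 676.9 = 54483.7 s = 15.13 hours.

15.13 hours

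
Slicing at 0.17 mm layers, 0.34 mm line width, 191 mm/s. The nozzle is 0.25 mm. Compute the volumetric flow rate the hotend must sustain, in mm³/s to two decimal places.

A = 0.17 × 0.34 = 0.0578 mm².
Q = v·A = 191 × 0.0578 = 11.04 mm³/s.

11.04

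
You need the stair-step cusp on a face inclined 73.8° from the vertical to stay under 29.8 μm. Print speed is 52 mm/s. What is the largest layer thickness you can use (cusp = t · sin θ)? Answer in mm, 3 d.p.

0.031 mm

t = h_c / sin θ = 0.0298 / 0.9603 = 0.031 mm.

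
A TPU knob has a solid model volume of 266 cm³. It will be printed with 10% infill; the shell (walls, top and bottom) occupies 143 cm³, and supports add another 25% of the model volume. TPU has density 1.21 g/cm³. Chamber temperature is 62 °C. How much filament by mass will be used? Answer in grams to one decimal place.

268.4 g

Infill region: 266 − 143 → 123 cm³.
Infill deposited = 0.10 × 123, so 12.3 cm³.
Support = 0.25 × 266 = 66.5 cm³.
Total printed volume = 143 + 12.3 + 66.5, so 221.8 cm³.
Mass: 221.8 × 1.21 → 268.378 g.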